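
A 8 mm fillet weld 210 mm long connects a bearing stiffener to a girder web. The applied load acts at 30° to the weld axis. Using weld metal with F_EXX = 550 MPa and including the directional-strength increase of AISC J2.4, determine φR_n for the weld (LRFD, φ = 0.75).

φR_n ≈ 346 kN

t_e = 0.707 × 8 = 5.656 mm; A_we = 5.656 × 210 = 1188 mm².
Directional factor: 1.0 + 0.5 sin^1.5(30°) = 1.177.
F_nw = 0.6 × 550 × 1.177 = 388.3 MPa.
φR_n = 0.75 × 388.3 × 1188 × 10⁻³ = 345.9 kN.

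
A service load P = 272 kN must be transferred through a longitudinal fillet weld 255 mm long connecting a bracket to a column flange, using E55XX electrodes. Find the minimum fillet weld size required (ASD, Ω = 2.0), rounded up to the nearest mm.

w = 10 mm

E55XX → F_EXX = 550 MPa.
Total weld length L = 255 mm.
Required throat t_e = P × Ω / (0.6 F_EXX × L) = 272 × 2.0 / (0.6 × 550 × 255 × 10⁻³) = 6.465 mm.
Required leg w = t_e / 0.707 = 9.144 mm → use 10 mm.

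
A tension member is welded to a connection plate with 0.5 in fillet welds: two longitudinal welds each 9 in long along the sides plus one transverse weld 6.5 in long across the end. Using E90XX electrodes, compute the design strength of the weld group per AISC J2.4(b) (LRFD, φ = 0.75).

E90XX → F_EXX = 90 ksi.
t_e = 0.707 × 0.5 = 0.3535 in.
R_nwl = 0.6 × 90 × 0.3535 × 18 = 343.6 kip (longitudinal, 2 welds).
R_nwt = 0.6 × 90 × 0.3535 × 6.5 = 124.1 kip (transverse, base value).
(i) R_nwl + R_nwt = 467.7 kip; (ii) 0.85 R_nwl + 1.5 R_nwt = 478.2 kip.
R_n = max = 478.2 kip [governs: (ii)]; φR_n = 358.6 kip.

φR_n ≈ 359 kip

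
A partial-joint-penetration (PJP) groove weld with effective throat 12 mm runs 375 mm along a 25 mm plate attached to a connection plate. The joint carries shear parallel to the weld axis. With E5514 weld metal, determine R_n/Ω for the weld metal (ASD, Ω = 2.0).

E55XX → F_EXX = 550 MPa.
Effective throat (given) t_e = 12 mm.
A_we = 12 × 375 = 4500 mm².
F_nw = 0.6 F_EXX = 330 MPa.
R_n/Ω = (330 × 4500) / 2.0 × 10⁻³ = 742.5 kN.

R_n/Ω ≈ 742 kN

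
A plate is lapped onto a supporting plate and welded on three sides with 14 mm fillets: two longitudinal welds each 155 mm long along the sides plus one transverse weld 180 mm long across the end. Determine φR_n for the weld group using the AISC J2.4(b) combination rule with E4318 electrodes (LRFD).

φR_n ≈ 1020 kN

E43XX → F_EXX = 430 MPa.
t_e = 0.707 × 14 = 9.898 mm.
R_nwl = 0.6 × 430 × 9.898 × 310 × 10⁻³ = 791.6 kN (longitudinal, 2 welds).
R_nwt = 0.6 × 430 × 9.898 × 180 × 10⁻³ = 459.7 kN (transverse, base value).
(i) R_nwl + R_nwt = 1251 kN; (ii) 0.85 R_nwl + 1.5 R_nwt = 1362 kN.
R_n = max = 1362 kN [governs: (ii)]; φR_n = 1022 kN.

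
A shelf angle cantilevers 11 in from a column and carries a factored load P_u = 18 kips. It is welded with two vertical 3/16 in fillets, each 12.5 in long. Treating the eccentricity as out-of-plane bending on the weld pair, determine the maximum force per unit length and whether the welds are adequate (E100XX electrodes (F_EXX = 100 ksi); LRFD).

L_w = 2 × 12.5 = 25 in; section modulus (unit throat) S = 2 × L²/6 = 52.08 in².
Direct shear f_v = P/L_w = 18/25 = 0.72 kip/in.
Moment M = P × e = 18 × 11 = 198 kip·in; bending f_b = M/S = 3.802 kip/in.
f_max = √(f_v² + f_b²) = √(0.72² + 3.802²) = 3.869 kip/in.
φr_n = 0.75 × 0.6 × 100 × (0.707 × 0.1875) = 5.965 kip/in → adequate.

f_max ≈ 3.87 kip/in; adequate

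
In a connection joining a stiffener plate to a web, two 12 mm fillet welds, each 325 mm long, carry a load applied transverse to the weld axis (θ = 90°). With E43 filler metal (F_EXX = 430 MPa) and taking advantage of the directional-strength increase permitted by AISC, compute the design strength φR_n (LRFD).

φR_n ≈ 1600 kN

t_e = 0.707 × 12 = 8.484 mm; A_we = 8.484 × 650 = 5515 mm².
Directional factor: 1.0 + 0.5 sin^1.5(90°) = 1.5.
F_nw = 0.6 × 430 × 1.5 = 387 MPa.
φR_n = 0.75 × 387 × 5515 × 10⁻³ = 1601 kN.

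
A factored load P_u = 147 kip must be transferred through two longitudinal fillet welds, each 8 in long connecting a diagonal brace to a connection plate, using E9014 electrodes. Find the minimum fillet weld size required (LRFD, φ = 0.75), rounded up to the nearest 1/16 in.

E90XX → F_EXX = 90 ksi.
Total weld length L = 16 in.
Required throat t_e = P_u / (φ × 0.6 F_EXX × L) = 147 / (0.75 × 0.6 × 90 × 16) = 0.2269 in.
Required leg w = t_e / 0.707 = 0.3209 in → use 3/8 in.

w = 3/8 in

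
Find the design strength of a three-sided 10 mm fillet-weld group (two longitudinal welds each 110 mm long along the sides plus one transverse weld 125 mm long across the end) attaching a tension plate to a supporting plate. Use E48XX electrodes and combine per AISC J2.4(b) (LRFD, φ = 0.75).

φR_n ≈ 572 kN

E48XX → F_EXX = 480 MPa.
t_e = 0.707 × 10 = 7.07 mm.
R_nwl = 0.6 × 480 × 7.07 × 220 × 10⁻³ = 448 kN (longitudinal, 2 welds).
R_nwt = 0.6 × 480 × 7.07 × 125 × 10⁻³ = 254.5 kN (transverse, base value).
(i) R_nwl + R_nwt = 702.5 kN; (ii) 0.85 R_nwl + 1.5 R_nwt = 762.5 kN.
R_n = max = 762.5 kN [governs: (ii)]; φR_n = 571.9 kN.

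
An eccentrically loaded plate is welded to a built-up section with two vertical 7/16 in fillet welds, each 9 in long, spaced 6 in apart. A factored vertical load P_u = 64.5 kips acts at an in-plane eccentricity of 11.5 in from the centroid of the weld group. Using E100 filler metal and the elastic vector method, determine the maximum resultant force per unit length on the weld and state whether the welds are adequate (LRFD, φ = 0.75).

f_max ≈ 16.4 kip/in; NOT adequate

E100XX → F_EXX = 100 ksi.
Total weld length L_w = 18 in. Treat welds as unit-width lines.
Polar moment about centroid: J = 2[d³/12 + d(b/2)²] = 2[9³/12 + 9×3²] = 283.5 in³.
Direct shear f_v = P/L_w = 64.5 / 18 = 3.583 kip/in (vertical).
Torsion M = P·e = 64.5 × 11.5 = 741.75 kip·in.
Critical point at (x, y) = (3, 4.5) from centroid. f_tx = M·y/J = 11.77 kip/in; f_ty = M·x/J = 7.849 kip/in.
Resultant f_max = √[f_tx² + (f_v + f_ty)²] = √[11.77² + (3.583 + 7.849)²] = 16.41 kip/in.
Capacity per unit length: φr_n = 0.75 × 0.6 × 100 × (0.707 × 0.4375) = 13.92 kip/in.
16.41 > 13.92 → NOT adequate.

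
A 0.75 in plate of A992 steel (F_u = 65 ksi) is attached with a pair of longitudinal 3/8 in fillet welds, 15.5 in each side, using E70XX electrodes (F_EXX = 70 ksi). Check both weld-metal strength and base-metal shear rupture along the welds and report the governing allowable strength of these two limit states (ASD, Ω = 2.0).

R_n/Ω ≈ 173 kip (weld metal governs)

t_e = 0.707 × 0.375 = 0.2651 in; L = 31 in.
Weld metal: R_n/Ω = (1/2.0) × 0.6 × 70 × 0.2651 × 31 = 172.6 kip.
Base metal (shear rupture): R_n/Ω = (1/2.0) × 0.6 × 65 × 0.75 × 31 = 453.4 kip.
Governing: weld metal.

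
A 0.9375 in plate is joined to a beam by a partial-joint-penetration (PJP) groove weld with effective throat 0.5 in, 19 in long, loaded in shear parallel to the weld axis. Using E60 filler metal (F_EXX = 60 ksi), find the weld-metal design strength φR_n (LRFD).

Effective throat (given) t_e = 0.5 in.
A_we = 0.5 × 19 = 9.5 in².
F_nw = 0.6 F_EXX = 36 ksi.
φR_n = 0.75 × 36 × 9.5 = 256.5 kip.

φR_n ≈ 256 kip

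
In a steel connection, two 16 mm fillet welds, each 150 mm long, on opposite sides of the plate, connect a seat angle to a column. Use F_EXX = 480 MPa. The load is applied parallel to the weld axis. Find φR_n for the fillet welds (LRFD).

φR_n ≈ 733 kN

Effective throat t_e = 0.707 × 16 = 11.31 mm.
Total length L = 300 mm; A_we = 11.31 × 300 = 3394 mm².
F_nw = 0.6 F_EXX = 0.6 × 480 = 288 MPa.
φR_n = 0.75 × 288 × 3394 × 10⁻³ = 733 kN.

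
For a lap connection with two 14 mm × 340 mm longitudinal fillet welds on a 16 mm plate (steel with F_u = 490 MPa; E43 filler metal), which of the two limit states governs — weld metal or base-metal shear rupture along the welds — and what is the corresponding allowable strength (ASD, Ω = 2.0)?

E43XX → F_EXX = 430 MPa.
t_e = 0.707 × 14 = 9.898 mm; L = 680 mm.
Weld metal: R_n/Ω = (1/2.0) × 0.6 × 430 × 9.898 × 680 × 10⁻³ = 868.3 kN.
Base metal (shear rupture): R_n/Ω = (1/2.0) × 0.6 × 490 × 16 × 680 × 10⁻³ = 1599 kN.
Governing: weld metal.

R_n/Ω ≈ 868 kN (weld metal governs)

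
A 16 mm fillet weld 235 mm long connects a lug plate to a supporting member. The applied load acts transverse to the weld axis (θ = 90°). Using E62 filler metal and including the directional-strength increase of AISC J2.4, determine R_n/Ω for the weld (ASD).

E62XX → F_EXX = 620 MPa.
t_e = 0.707 × 16 = 11.31 mm; A_we = 11.31 × 235 = 2658 mm².
Directional factor: 1.0 + 0.5 sin^1.5(90°) = 1.5.
F_nw = 0.6 × 620 × 1.5 = 558 MPa.
R_n/Ω = (558 × 2658) / 2.0 × 10⁻³ = 741.7 kN.

R_n/Ω ≈ 742 kN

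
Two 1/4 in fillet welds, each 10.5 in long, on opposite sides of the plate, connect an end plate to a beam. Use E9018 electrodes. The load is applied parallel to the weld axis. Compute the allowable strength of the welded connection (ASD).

E90XX → F_EXX = 90 ksi.
Effective throat t_e = 0.707 × 0.25 = 0.1767 in.
Total length L = 21 in; A_we = 0.1767 × 21 = 3.712 in².
F_nw = 0.6 F_EXX = 0.6 × 90 = 54 ksi.
R_n = 54 × 3.712 = 200.4 kip; R_n/Ω = 200.4/2.0 = 100.2 kip.

R_n/Ω ≈ 100 kip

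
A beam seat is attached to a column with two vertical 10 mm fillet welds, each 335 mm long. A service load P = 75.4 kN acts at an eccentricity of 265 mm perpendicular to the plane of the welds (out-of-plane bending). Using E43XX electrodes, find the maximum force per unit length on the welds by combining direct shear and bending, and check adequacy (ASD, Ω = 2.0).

f_max ≈ 546 N/mm; adequate

E43XX → F_EXX = 430 MPa.
L_w = 2 × 335 = 670 mm; section modulus (unit throat) S = 2 × L²/6 = 37410 mm².
Direct shear f_v = P/L_w = 75.4×10³/670 = 112.5 N/mm.
Moment M = P × e = 75.4×10³ × 265 = 19981000 N·mm; bending f_b = M/S = 534.1 N/mm.
f_max = √(f_v² + f_b²) = √(112.5² + 534.1²) = 545.9 N/mm.
r_n/Ω = (1/2.0) × 0.6 × 430 × (0.707 × 10) = 912 N/mm → adequate.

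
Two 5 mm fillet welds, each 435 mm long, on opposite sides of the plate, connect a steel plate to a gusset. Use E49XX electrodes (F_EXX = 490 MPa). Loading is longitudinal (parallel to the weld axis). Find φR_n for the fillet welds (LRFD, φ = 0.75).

Effective throat t_e = 0.707 × 5 = 3.535 mm.
Total length L = 870 mm; A_we = 3.535 × 870 = 3075 mm².
F_nw = 0.6 F_EXX = 0.6 × 490 = 294 MPa.
φR_n = 0.75 × 294 × 3075 × 10⁻³ = 678.1 kN.

φR_n ≈ 678 kN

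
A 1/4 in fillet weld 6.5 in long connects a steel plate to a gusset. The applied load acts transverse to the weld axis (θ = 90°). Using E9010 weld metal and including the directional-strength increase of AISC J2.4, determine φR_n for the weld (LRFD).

E90XX → F_EXX = 90 ksi.
t_e = 0.707 × 0.25 = 0.1767 in; A_we = 0.1767 × 6.5 = 1.149 in².
Directional factor: 1.0 + 0.5 sin^1.5(90°) = 1.5.
F_nw = 0.6 × 90 × 1.5 = 81 ksi.
φR_n = 0.75 × 81 × 1.149 = 69.79 kips.

φR_n ≈ 69.8 kips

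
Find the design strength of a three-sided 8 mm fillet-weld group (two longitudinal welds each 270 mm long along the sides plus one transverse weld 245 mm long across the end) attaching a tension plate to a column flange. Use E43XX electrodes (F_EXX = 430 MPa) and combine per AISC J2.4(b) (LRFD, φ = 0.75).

t_e = 0.707 × 8 = 5.656 mm.
R_nwl = 0.6 × 430 × 5.656 × 540 × 10⁻³ = 788 kN (longitudinal, 2 welds).
R_nwt = 0.6 × 430 × 5.656 × 245 × 10⁻³ = 357.5 kN (transverse, base value).
(i) R_nwl + R_nwt = 1146 kN; (ii) 0.85 R_nwl + 1.5 R_nwt = 1206 kN.
R_n = max = 1206 kN [governs: (ii)]; φR_n = 904.6 kN.

φR_n ≈ 905 kN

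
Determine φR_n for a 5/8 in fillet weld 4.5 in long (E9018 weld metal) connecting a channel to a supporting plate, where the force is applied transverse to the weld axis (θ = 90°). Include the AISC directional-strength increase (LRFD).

φR_n ≈ 121 kips

E90XX → F_EXX = 90 ksi.
t_e = 0.707 × 0.625 = 0.4419 in; A_we = 0.4419 × 4.5 = 1.988 in².
Directional factor: 1.0 + 0.5 sin^1.5(90°) = 1.5.
F_nw = 0.6 × 90 × 1.5 = 81 ksi.
φR_n = 0.75 × 81 × 1.988 = 120.8 kips.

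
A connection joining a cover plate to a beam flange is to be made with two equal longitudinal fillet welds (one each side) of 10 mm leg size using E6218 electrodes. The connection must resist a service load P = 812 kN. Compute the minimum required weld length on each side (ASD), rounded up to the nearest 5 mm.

E62XX → F_EXX = 620 MPa.
Throat t_e = 0.707 × 10 = 7.07 mm.
r_n/Ω = (0.6 × 620 × 7.07) / 2.0 = 1315 N/mm = 1.315 kN/mm.
L_req = P / (r_n/Ω) = 812 / 1.315 = 617.5 mm total.
Per side: 617.5 / 2 = 308.7 mm.
Round up → use L = 310 mm on each side.

L = 310 mm on each side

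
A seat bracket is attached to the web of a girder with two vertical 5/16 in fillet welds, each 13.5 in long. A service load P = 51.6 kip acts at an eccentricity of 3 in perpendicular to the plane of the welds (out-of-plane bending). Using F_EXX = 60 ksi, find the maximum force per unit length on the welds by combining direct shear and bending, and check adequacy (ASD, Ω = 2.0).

L_w = 2 × 13.5 = 27 in; section modulus (unit throat) S = 2 × L²/6 = 60.75 in².
Direct shear f_v = P/L_w = 51.6/27 = 1.911 kip/in.
Moment M = P × e = 51.6 × 3 = 154.8 kip·in; bending f_b = M/S = 2.548 kip/in.
f_max = √(f_v² + f_b²) = √(1.911² + 2.548²) = 3.185 kip/in.
r_n/Ω = (1/2.0) × 0.6 × 60 × (0.707 × 0.3125) = 3.977 kip/in → adequate.

f_max ≈ 3.19 kip/in; adequate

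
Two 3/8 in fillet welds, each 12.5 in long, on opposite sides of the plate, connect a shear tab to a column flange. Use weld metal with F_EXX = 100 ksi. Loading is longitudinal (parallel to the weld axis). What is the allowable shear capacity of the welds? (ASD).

R_n/Ω ≈ 199 kips

Effective throat t_e = 0.707 × 0.375 = 0.2651 in.
Total length L = 25 in; A_we = 0.2651 × 25 = 6.628 in².
F_nw = 0.6 F_EXX = 0.6 × 100 = 60 ksi.
R_n = 60 × 6.628 = 397.7 kips; R_n/Ω = 397.7/2.0 = 198.8 kips.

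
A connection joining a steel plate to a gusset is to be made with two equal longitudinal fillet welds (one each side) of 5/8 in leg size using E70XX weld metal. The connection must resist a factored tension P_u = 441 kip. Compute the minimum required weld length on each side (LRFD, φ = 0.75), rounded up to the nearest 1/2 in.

E70XX → F_EXX = 70 ksi.
Throat t_e = 0.707 × 0.625 = 0.4419 in.
φr_n = 0.75 × 0.6 × 70 × 0.4419 = 13.92 kip/in.
L_req = P_u / φr_n = 441 / 13.92 = 31.68 in total.
Per side: 31.68 / 2 = 15.84 in.
Round up → use L = 16 in on each side.

L = 16 in on each side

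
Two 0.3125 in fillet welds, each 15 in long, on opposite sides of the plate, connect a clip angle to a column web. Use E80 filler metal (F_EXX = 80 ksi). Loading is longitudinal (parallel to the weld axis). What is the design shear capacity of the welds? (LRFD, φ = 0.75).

Effective throat t_e = 0.707 × 0.3125 = 0.2209 in.
Total length L = 30 in; A_we = 0.2209 × 30 = 6.628 in².
F_nw = 0.6 F_EXX = 0.6 × 80 = 48 ksi.
φR_n = 0.75 × 48 × 6.628 = 238.6 kip.

φR_n ≈ 239 kip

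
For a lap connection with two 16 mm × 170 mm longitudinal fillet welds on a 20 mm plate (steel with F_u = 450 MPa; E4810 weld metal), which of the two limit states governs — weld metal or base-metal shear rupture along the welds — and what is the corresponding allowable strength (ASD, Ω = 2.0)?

E48XX → F_EXX = 480 MPa.
t_e = 0.707 × 16 = 11.31 mm; L = 340 mm.
Weld metal: R_n/Ω = (1/2.0) × 0.6 × 480 × 11.31 × 340 × 10⁻³ = 553.8 kN.
Base metal (shear rupture): R_n/Ω = (1/2.0) × 0.6 × 450 × 20 × 340 × 10⁻³ = 918 kN.
Governing: weld metal.

R_n/Ω ≈ 554 kN (weld metal governs)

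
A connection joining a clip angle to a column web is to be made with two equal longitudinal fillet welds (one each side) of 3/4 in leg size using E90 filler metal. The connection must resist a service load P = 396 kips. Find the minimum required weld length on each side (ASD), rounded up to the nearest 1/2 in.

L = 14 in on each side

E90XX → F_EXX = 90 ksi.
Throat t_e = 0.707 × 0.75 = 0.5302 in.
r_n/Ω = (0.6 × 90 × 0.5302) / 2.0 = 14.32 kip/in.
L_req = P / (r_n/Ω) = 396 / 14.32 = 27.66 in total.
Per side: 27.66 / 2 = 13.83 in.
Round up → use L = 14 in on each side.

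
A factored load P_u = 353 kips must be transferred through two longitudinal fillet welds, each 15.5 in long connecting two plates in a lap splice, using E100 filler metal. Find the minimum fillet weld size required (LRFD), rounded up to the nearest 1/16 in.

E100XX → F_EXX = 100 ksi.
Total weld length L = 31 in.
Required throat t_e = P_u / (φ × 0.6 F_EXX × L) = 353 / (0.75 × 0.6 × 100 × 31) = 0.253 in.
Required leg w = t_e / 0.707 = 0.3579 in → use 3/8 in.

w = 3/8 in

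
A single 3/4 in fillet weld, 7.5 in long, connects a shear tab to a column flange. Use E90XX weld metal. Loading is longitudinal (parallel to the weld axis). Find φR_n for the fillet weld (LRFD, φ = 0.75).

E90XX → F_EXX = 90 ksi.
Effective throat t_e = 0.707 × 0.75 = 0.5302 in.
Total length L = 7.5 in; A_we = 0.5302 × 7.5 = 3.977 in².
F_nw = 0.6 F_EXX = 0.6 × 90 = 54 ksi.
φR_n = 0.75 × 54 × 3.977 = 161.1 kip.

φR_n ≈ 161 kip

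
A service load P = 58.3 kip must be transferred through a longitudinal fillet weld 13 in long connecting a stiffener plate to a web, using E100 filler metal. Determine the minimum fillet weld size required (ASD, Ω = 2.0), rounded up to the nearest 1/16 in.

w = 1/4 in

E100XX → F_EXX = 100 ksi.
Total weld length L = 13 in.
Required throat t_e = P × Ω / (0.6 F_EXX × L) = 58.3 × 2.0 / (0.6 × 100 × 13) = 0.1495 in.
Required leg w = t_e / 0.707 = 0.2114 in → use 1/4 in.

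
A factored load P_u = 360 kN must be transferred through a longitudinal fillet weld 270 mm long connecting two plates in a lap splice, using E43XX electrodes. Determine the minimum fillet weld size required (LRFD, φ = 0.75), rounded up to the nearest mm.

E43XX → F_EXX = 430 MPa.
Total weld length L = 270 mm.
Required throat t_e = P_u / (φ × 0.6 F_EXX × L) = 360 / (0.75 × 0.6 × 430 × 270 × 10⁻³) = 6.891 mm.
Required leg w = t_e / 0.707 = 9.746 mm → use 10 mm.

w = 10 mm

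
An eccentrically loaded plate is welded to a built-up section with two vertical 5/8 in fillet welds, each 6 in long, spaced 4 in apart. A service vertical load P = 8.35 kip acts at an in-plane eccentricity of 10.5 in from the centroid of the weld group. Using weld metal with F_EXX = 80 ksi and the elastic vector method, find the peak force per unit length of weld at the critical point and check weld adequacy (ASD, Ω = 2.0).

Total weld length L_w = 12 in. Treat welds as unit-width lines.
Polar moment about centroid: J = 2[d³/12 + d(b/2)²] = 2[6³/12 + 6×2²] = 84 in³.
Direct shear f_v = P/L_w = 8.35 / 12 = 0.6958 kip/in (vertical).
Torsion M = P·e = 8.35 × 10.5 = 87.675 kip·in.
Critical point at (x, y) = (2, 3) from centroid. f_tx = M·y/J = 3.131 kip/in; f_ty = M·x/J = 2.087 kip/in.
Resultant f_max = √[f_tx² + (f_v + f_ty)²] = √[3.131² + (0.6958 + 2.087)²] = 4.189 kip/in.
Capacity per unit length: r_n/Ω = (1/2.0) × 0.6 × 80 × (0.707 × 0.625) = 10.6 kip/in.
4.189 ≤ 10.6 → adequate.

f_max ≈ 4.19 kip/in; adequate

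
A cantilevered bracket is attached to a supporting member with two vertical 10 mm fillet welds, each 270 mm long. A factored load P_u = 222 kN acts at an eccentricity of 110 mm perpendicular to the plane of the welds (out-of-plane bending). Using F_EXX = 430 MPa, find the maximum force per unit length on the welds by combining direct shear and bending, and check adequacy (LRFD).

f_max ≈ 1090 N/mm; adequate

L_w = 2 × 270 = 540 mm; section modulus (unit throat) S = 2 × L²/6 = 24300 mm².
Direct shear f_v = P/L_w = 222×10³/540 = 411.1 N/mm.
Moment M = P × e = 222×10³ × 110 = 24420000 N·mm; bending f_b = M/S = 1005 N/mm.
f_max = √(f_v² + f_b²) = √(411.1² + 1005²) = 1086 N/mm.
φr_n = 0.75 × 0.6 × 430 × (0.707 × 10) = 1368 N/mm → adequate.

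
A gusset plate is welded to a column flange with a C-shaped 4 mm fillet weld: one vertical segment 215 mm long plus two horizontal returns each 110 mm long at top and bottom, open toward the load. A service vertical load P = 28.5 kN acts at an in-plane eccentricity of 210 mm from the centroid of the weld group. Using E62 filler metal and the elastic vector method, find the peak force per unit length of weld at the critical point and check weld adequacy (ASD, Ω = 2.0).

E62XX → F_EXX = 620 MPa.
Total weld length L_w = 435 mm. Treat welds as unit-width lines.
Centroid: x̄ = 2×110×55 / 435 = 27.82 mm from the vertical weld.
Polar moment about centroid: J = I_x + I_y = [215³/12 + 2×110×107.5²] + [215×27.82² + 2(110³/12 + 110×27.18²)] = 3921000 mm³.
Direct shear f_v = P/L_w = 28.5×10³ / 435 = 65.52 N/mm (vertical).
Torsion M = P·e = 28.5×10³ × 210 = 5985000 N·mm.
Critical point at (x, y) = (82.18, 107.5) from centroid. f_tx = M·y/J = 164.1 N/mm; f_ty = M·x/J = 125.4 N/mm.
Resultant f_max = √[f_tx² + (f_v + f_ty)²] = √[164.1² + (65.52 + 125.4)²] = 251.8 N/mm.
Capacity per unit length: r_n/Ω = (1/2.0) × 0.6 × 620 × (0.707 × 4) = 526 N/mm.
251.8 ≤ 526 → adequate.

f_max ≈ 252 N/mm; adequate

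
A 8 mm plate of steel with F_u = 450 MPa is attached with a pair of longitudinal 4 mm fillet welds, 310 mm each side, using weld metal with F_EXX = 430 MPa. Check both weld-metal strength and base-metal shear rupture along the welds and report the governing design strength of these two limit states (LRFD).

t_e = 0.707 × 4 = 2.828 mm; L = 620 mm.
Weld metal: φR_n = 0.75 × 0.6 × 430 × 2.828 × 620 × 10⁻³ = 339.3 kN.
Base metal (shear rupture): φR_n = 0.75 × 0.6 × 450 × 8 × 620 × 10⁻³ = 1004 kN.
Governing: weld metal.

φR_n ≈ 339 kN (weld metal governs)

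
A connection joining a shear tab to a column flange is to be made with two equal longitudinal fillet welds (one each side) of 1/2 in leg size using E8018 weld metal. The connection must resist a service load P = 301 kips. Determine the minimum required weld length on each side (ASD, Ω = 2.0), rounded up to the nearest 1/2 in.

L = 18 in on each side

E80XX → F_EXX = 80 ksi.
Throat t_e = 0.707 × 0.5 = 0.3535 in.
r_n/Ω = (0.6 × 80 × 0.3535) / 2.0 = 8.484 kip/in.
L_req = P / (r_n/Ω) = 301 / 8.484 = 35.48 in total.
Per side: 35.48 / 2 = 17.74 in.
Round up → use L = 18 in on each side.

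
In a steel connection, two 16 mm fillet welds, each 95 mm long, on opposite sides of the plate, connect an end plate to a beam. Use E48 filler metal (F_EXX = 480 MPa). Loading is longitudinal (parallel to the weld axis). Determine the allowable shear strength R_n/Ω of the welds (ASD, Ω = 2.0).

R_n/Ω ≈ 309 kN

Effective throat t_e = 0.707 × 16 = 11.31 mm.
Total length L = 190 mm; A_we = 11.31 × 190 = 2149 mm².
F_nw = 0.6 F_EXX = 0.6 × 480 = 288 MPa.
R_n = 288 × 2149 × 10⁻³ = 619 kN; R_n/Ω = 619/2.0 = 309.5 kN.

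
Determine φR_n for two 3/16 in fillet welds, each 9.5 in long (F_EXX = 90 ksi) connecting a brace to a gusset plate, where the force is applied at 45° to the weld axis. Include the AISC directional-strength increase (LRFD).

φR_n ≈ 132 kip

t_e = 0.707 × 0.1875 = 0.1326 in; A_we = 0.1326 × 19 = 2.519 in².
Directional factor: 1.0 + 0.5 sin^1.5(45°) = 1.297.
F_nw = 0.6 × 90 × 1.297 = 70.05 ksi.
φR_n = 0.75 × 70.05 × 2.519 = 132.3 kip.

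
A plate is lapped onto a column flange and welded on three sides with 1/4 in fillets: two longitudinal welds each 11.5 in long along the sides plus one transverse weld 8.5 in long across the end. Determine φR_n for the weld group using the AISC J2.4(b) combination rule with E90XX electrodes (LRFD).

E90XX → F_EXX = 90 ksi.
t_e = 0.707 × 0.25 = 0.1767 in.
R_nwl = 0.6 × 90 × 0.1767 × 23 = 219.5 kips (longitudinal, 2 welds).
R_nwt = 0.6 × 90 × 0.1767 × 8.5 = 81.13 kips (transverse, base value).
(i) R_nwl + R_nwt = 300.7 kips; (ii) 0.85 R_nwl + 1.5 R_nwt = 308.3 kips.
R_n = max = 308.3 kips [governs: (ii)]; φR_n = 231.2 kips.

φR_n ≈ 231 kips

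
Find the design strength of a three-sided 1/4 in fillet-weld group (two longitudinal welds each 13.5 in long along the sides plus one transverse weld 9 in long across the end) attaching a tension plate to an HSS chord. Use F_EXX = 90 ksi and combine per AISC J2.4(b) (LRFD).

t_e = 0.707 × 0.25 = 0.1767 in.
R_nwl = 0.6 × 90 × 0.1767 × 27 = 257.7 kips (longitudinal, 2 welds).
R_nwt = 0.6 × 90 × 0.1767 × 9 = 85.9 kips (transverse, base value).
(i) R_nwl + R_nwt = 343.6 kips; (ii) 0.85 R_nwl + 1.5 R_nwt = 347.9 kips.
R_n = max = 347.9 kips [governs: (ii)]; φR_n = 260.9 kips.

φR_n ≈ 261 kips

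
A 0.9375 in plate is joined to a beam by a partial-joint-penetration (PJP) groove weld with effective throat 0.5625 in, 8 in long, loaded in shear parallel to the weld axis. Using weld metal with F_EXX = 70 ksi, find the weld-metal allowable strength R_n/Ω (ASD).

Effective throat (given) t_e = 0.5625 in.
A_we = 0.5625 × 8 = 4.5 in².
F_nw = 0.6 F_EXX = 42 ksi.
R_n/Ω = (42 × 4.5) / 2.0 = 94.5 kip.

R_n/Ω ≈ 94.5 kip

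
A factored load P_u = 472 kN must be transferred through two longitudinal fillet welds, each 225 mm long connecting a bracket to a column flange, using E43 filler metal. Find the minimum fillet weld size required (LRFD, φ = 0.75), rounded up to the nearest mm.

E43XX → F_EXX = 430 MPa.
Total weld length L = 450 mm.
Required throat t_e = P_u / (φ × 0.6 F_EXX × L) = 472 / (0.75 × 0.6 × 430 × 450 × 10⁻³) = 5.421 mm.
Required leg w = t_e / 0.707 = 7.667 mm → use 8 mm.

w = 8 mm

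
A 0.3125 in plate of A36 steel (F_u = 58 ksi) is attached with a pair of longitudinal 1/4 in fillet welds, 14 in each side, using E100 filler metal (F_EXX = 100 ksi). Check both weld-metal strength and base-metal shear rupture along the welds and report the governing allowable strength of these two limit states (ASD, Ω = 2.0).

t_e = 0.707 × 0.25 = 0.1767 in; L = 28 in.
Weld metal: R_n/Ω = (1/2.0) × 0.6 × 100 × 0.1767 × 28 = 148.5 kip.
Base metal (shear rupture): R_n/Ω = (1/2.0) × 0.6 × 58 × 0.3125 × 28 = 152.2 kip.
Governing: weld metal.

R_n/Ω ≈ 148 kip (weld metal governs)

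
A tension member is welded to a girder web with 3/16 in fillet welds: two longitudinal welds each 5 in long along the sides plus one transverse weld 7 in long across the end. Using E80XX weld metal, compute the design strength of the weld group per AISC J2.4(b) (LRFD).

φR_n ≈ 90.7 kip

E80XX → F_EXX = 80 ksi.
t_e = 0.707 × 0.1875 = 0.1326 in.
R_nwl = 0.6 × 80 × 0.1326 × 10 = 63.63 kip (longitudinal, 2 welds).
R_nwt = 0.6 × 80 × 0.1326 × 7 = 44.54 kip (transverse, base value).
(i) R_nwl + R_nwt = 108.2 kip; (ii) 0.85 R_nwl + 1.5 R_nwt = 120.9 kip.
R_n = max = 120.9 kip [governs: (ii)]; φR_n = 90.67 kip.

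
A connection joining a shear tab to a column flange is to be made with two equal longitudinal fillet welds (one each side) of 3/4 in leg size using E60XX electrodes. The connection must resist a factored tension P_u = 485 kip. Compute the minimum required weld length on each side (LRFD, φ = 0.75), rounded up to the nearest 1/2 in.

E60XX → F_EXX = 60 ksi.
Throat t_e = 0.707 × 0.75 = 0.5302 in.
φr_n = 0.75 × 0.6 × 60 × 0.5302 = 14.32 kip/in.
L_req = P_u / φr_n = 485 / 14.32 = 33.88 in total.
Per side: 33.88 / 2 = 16.94 in.
Round up → use L = 17 in on each side.

L = 17 in on each side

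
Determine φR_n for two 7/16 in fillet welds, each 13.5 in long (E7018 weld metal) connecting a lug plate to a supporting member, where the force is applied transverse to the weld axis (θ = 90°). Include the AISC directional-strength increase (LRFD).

φR_n ≈ 395 kips

E70XX → F_EXX = 70 ksi.
t_e = 0.707 × 0.4375 = 0.3093 in; A_we = 0.3093 × 27 = 8.351 in².
Directional factor: 1.0 + 0.5 sin^1.5(90°) = 1.5.
F_nw = 0.6 × 70 × 1.5 = 63 ksi.
φR_n = 0.75 × 63 × 8.351 = 394.6 kips.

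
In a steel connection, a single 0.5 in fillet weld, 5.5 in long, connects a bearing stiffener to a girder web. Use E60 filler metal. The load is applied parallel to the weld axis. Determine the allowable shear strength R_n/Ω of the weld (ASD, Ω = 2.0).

E60XX → F_EXX = 60 ksi.
Effective throat t_e = 0.707 × 0.5 = 0.3535 in.
Total length L = 5.5 in; A_we = 0.3535 × 5.5 = 1.944 in².
F_nw = 0.6 F_EXX = 0.6 × 60 = 36 ksi.
R_n = 36 × 1.944 = 69.99 kip; R_n/Ω = 69.99/2.0 = 35 kip.

R_n/Ω ≈ 35 kip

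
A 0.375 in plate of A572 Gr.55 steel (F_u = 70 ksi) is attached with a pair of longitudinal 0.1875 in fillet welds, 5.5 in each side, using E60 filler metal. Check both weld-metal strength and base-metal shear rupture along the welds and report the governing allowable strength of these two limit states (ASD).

E60XX → F_EXX = 60 ksi.
t_e = 0.707 × 0.1875 = 0.1326 in; L = 11 in.
Weld metal: R_n/Ω = (1/2.0) × 0.6 × 60 × 0.1326 × 11 = 26.25 kips.
Base metal (shear rupture): R_n/Ω = (1/2.0) × 0.6 × 70 × 0.375 × 11 = 86.62 kips.
Governing: weld metal.

R_n/Ω ≈ 26.2 kips (weld metal governs)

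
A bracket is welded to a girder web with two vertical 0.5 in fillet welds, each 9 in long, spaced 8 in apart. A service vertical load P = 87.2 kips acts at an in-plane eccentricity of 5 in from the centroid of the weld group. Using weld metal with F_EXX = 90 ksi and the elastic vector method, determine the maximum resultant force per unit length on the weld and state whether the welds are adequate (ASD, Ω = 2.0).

f_max ≈ 10.3 kip/in; NOT adequate

Total weld length L_w = 18 in. Treat welds as unit-width lines.
Polar moment about centroid: J = 2[d³/12 + d(b/2)²] = 2[9³/12 + 9×4²] = 409.5 in³.
Direct shear f_v = P/L_w = 87.2 / 18 = 4.844 kip/in (vertical).
Torsion M = P·e = 87.2 × 5 = 436 kip·in.
Critical point at (x, y) = (4, 4.5) from centroid. f_tx = M·y/J = 4.791 kip/in; f_ty = M·x/J = 4.259 kip/in.
Resultant f_max = √[f_tx² + (f_v + f_ty)²] = √[4.791² + (4.844 + 4.259)²] = 10.29 kip/in.
Capacity per unit length: r_n/Ω = (1/2.0) × 0.6 × 90 × (0.707 × 0.5) = 9.544 kip/in.
10.29 > 9.544 → NOT adequate.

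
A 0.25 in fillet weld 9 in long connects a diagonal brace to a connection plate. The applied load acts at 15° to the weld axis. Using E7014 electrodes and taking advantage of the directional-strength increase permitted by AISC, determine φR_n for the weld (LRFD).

E70XX → F_EXX = 70 ksi.
t_e = 0.707 × 0.25 = 0.1767 in; A_we = 0.1767 × 9 = 1.591 in².
Directional factor: 1.0 + 0.5 sin^1.5(15°) = 1.066.
F_nw = 0.6 × 70 × 1.066 = 44.77 ksi.
φR_n = 0.75 × 44.77 × 1.591 = 53.41 kip.

φR_n ≈ 53.4 kip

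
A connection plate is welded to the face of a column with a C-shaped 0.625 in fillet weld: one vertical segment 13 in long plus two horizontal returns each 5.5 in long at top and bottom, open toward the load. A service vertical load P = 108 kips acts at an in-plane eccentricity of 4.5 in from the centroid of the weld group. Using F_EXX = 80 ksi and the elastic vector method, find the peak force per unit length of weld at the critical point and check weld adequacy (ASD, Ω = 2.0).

f_max ≈ 8.57 kip/in; adequate

Total weld length L_w = 24 in. Treat welds as unit-width lines.
Centroid: x̄ = 2×5.5×2.75 / 24 = 1.26 in from the vertical weld.
Polar moment about centroid: J = I_x + I_y = [13³/12 + 2×5.5×6.5²] + [13×1.26² + 2(5.5³/12 + 5.5×1.49²)] = 720.6 in³.
Direct shear f_v = P/L_w = 108 / 24 = 4.5 kip/in (vertical).
Torsion M = P·e = 108 × 4.5 = 486 kip·in.
Critical point at (x, y) = (4.24, 6.5) from centroid. f_tx = M·y/J = 4.384 kip/in; f_ty = M·x/J = 2.859 kip/in.
Resultant f_max = √[f_tx² + (f_v + f_ty)²] = √[4.384² + (4.5 + 2.859)²] = 8.566 kip/in.
Capacity per unit length: r_n/Ω = (1/2.0) × 0.6 × 80 × (0.707 × 0.625) = 10.6 kip/in.
8.566 ≤ 10.6 → adequate.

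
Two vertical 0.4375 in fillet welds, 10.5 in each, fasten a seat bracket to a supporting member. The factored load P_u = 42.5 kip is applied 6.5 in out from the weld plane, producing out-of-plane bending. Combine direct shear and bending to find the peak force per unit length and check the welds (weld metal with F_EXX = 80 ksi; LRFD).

f_max ≈ 7.78 kip/in; adequate

L_w = 2 × 10.5 = 21 in; section modulus (unit throat) S = 2 × L²/6 = 36.75 in².
Direct shear f_v = P/L_w = 42.5/21 = 2.024 kip/in.
Moment M = P × e = 42.5 × 6.5 = 276.25 kip·in; bending f_b = M/S = 7.517 kip/in.
f_max = √(f_v² + f_b²) = √(2.024² + 7.517²) = 7.785 kip/in.
φr_n = 0.75 × 0.6 × 80 × (0.707 × 0.4375) = 11.14 kip/in → adequate.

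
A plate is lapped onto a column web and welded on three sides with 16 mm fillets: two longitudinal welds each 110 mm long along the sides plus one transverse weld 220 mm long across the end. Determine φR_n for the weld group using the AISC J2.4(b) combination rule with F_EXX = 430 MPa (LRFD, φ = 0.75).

t_e = 0.707 × 16 = 11.31 mm.
R_nwl = 0.6 × 430 × 11.31 × 220 × 10⁻³ = 642.1 kN (longitudinal, 2 welds).
R_nwt = 0.6 × 430 × 11.31 × 220 × 10⁻³ = 642.1 kN (transverse, base value).
(i) R_nwl + R_nwt = 1284 kN; (ii) 0.85 R_nwl + 1.5 R_nwt = 1509 kN.
R_n = max = 1509 kN [governs: (ii)]; φR_n = 1132 kN.

φR_n ≈ 1130 kN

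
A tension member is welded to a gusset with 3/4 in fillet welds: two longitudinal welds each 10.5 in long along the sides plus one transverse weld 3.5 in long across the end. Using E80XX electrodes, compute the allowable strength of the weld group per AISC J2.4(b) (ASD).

E80XX → F_EXX = 80 ksi.
t_e = 0.707 × 0.75 = 0.5302 in.
R_nwl = 0.6 × 80 × 0.5302 × 21 = 534.5 kips (longitudinal, 2 welds).
R_nwt = 0.6 × 80 × 0.5302 × 3.5 = 89.08 kips (transverse, base value).
(i) R_nwl + R_nwt = 623.6 kips; (ii) 0.85 R_nwl + 1.5 R_nwt = 587.9 kips.
R_n = max = 623.6 kips [governs: (i)]; R_n/Ω = 311.8 kips.

R_n/Ω ≈ 312 kips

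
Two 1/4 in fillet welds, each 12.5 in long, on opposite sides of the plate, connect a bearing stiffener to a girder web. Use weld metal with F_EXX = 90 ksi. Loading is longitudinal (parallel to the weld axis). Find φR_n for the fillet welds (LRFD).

φR_n ≈ 179 kip

Effective throat t_e = 0.707 × 0.25 = 0.1767 in.
Total length L = 25 in; A_we = 0.1767 × 25 = 4.419 in².
F_nw = 0.6 F_EXX = 0.6 × 90 = 54 ksi.
φR_n = 0.75 × 54 × 4.419 = 179 kip.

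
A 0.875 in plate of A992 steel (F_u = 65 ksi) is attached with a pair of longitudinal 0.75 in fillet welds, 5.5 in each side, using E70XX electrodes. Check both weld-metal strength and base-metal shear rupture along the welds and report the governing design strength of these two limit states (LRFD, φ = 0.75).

φR_n ≈ 184 kip (weld metal governs)

E70XX → F_EXX = 70 ksi.
t_e = 0.707 × 0.75 = 0.5302 in; L = 11 in.
Weld metal: φR_n = 0.75 × 0.6 × 70 × 0.5302 × 11 = 183.7 kip.
Base metal (shear rupture): φR_n = 0.75 × 0.6 × 65 × 0.875 × 11 = 281.5 kip.
Governing: weld metal.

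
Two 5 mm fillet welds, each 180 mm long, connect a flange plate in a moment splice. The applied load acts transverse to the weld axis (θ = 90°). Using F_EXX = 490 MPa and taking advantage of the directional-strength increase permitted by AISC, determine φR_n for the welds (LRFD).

t_e = 0.707 × 5 = 3.535 mm; A_we = 3.535 × 360 = 1273 mm².
Directional factor: 1.0 + 0.5 sin^1.5(90°) = 1.5.
F_nw = 0.6 × 490 × 1.5 = 441 MPa.
φR_n = 0.75 × 441 × 1273 × 10⁻³ = 420.9 kN.

φR_n ≈ 421 kN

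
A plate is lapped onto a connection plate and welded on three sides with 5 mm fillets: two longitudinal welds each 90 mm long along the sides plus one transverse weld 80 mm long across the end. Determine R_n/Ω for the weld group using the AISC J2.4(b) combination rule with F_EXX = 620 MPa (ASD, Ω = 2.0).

R_n/Ω ≈ 180 kN

t_e = 0.707 × 5 = 3.535 mm.
R_nwl = 0.6 × 620 × 3.535 × 180 × 10⁻³ = 236.7 kN (longitudinal, 2 welds).
R_nwt = 0.6 × 620 × 3.535 × 80 × 10⁻³ = 105.2 kN (transverse, base value).
(i) R_nwl + R_nwt = 341.9 kN; (ii) 0.85 R_nwl + 1.5 R_nwt = 359 kN.
R_n = max = 359 kN [governs: (ii)]; R_n/Ω = 179.5 kN.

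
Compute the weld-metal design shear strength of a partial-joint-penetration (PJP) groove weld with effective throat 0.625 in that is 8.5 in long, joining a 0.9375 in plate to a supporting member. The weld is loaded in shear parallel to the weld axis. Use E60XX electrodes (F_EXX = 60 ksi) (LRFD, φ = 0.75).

Effective throat (given) t_e = 0.625 in.
A_we = 0.625 × 8.5 = 5.312 in².
F_nw = 0.6 F_EXX = 36 ksi.
φR_n = 0.75 × 36 × 5.312 = 143.4 kip.

φR_n ≈ 143 kip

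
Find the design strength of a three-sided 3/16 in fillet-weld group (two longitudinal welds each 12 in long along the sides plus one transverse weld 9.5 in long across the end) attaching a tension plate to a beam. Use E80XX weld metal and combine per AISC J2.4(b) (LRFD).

E80XX → F_EXX = 80 ksi.
t_e = 0.707 × 0.1875 = 0.1326 in.
R_nwl = 0.6 × 80 × 0.1326 × 24 = 152.7 kips (longitudinal, 2 welds).
R_nwt = 0.6 × 80 × 0.1326 × 9.5 = 60.45 kips (transverse, base value).
(i) R_nwl + R_nwt = 213.2 kips; (ii) 0.85 R_nwl + 1.5 R_nwt = 220.5 kips.
R_n = max = 220.5 kips [governs: (ii)]; φR_n = 165.4 kips.

φR_n ≈ 165 kips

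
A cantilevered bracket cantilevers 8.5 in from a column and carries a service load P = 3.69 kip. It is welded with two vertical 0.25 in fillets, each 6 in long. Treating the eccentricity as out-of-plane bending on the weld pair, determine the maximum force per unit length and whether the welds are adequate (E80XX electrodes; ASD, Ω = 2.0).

f_max ≈ 2.63 kip/in; adequate

E80XX → F_EXX = 80 ksi.
L_w = 2 × 6 = 12 in; section modulus (unit throat) S = 2 × L²/6 = 12 in².
Direct shear f_v = P/L_w = 3.69/12 = 0.3075 kip/in.
Moment M = P × e = 3.69 × 8.5 = 31.365 kip·in; bending f_b = M/S = 2.614 kip/in.
f_max = √(f_v² + f_b²) = √(0.3075² + 2.614²) = 2.632 kip/in.
r_n/Ω = (1/2.0) × 0.6 × 80 × (0.707 × 0.25) = 4.242 kip/in → adequate.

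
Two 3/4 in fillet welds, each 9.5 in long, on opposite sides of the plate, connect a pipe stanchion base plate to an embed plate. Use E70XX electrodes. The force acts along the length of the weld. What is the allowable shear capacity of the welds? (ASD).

R_n/Ω ≈ 212 kips

E70XX → F_EXX = 70 ksi.
Effective throat t_e = 0.707 × 0.75 = 0.5302 in.
Total length L = 19 in; A_we = 0.5302 × 19 = 10.07 in².
F_nw = 0.6 F_EXX = 0.6 × 70 = 42 ksi.
R_n = 42 × 10.07 = 423.1 kips; R_n/Ω = 423.1/2.0 = 211.6 kips.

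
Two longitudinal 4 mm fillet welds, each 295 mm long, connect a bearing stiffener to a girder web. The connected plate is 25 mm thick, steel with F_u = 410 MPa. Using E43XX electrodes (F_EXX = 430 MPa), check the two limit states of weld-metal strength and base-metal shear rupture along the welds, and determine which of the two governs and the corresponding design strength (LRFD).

φR_n ≈ 323 kN (weld metal governs)

t_e = 0.707 × 4 = 2.828 mm; L = 590 mm.
Weld metal: φR_n = 0.75 × 0.6 × 430 × 2.828 × 590 × 10⁻³ = 322.9 kN.
Base metal (shear rupture): φR_n = 0.75 × 0.6 × 410 × 25 × 590 × 10⁻³ = 2721 kN.
Governing: weld metal.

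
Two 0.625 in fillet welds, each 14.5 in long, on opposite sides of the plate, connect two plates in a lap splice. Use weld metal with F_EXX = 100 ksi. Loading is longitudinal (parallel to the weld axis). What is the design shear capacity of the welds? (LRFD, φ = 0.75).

φR_n ≈ 577 kip

Effective throat t_e = 0.707 × 0.625 = 0.4419 in.
Total length L = 29 in; A_we = 0.4419 × 29 = 12.81 in².
F_nw = 0.6 F_EXX = 0.6 × 100 = 60 ksi.
φR_n = 0.75 × 60 × 12.81 = 576.6 kip.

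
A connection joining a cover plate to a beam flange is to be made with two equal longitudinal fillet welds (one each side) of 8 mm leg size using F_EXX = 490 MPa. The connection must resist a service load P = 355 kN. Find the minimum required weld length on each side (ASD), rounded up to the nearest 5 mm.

L = 215 mm on each side

Throat t_e = 0.707 × 8 = 5.656 mm.
r_n/Ω = (0.6 × 490 × 5.656) / 2.0 = 831.4 N/mm = 0.8314 kN/mm.
L_req = P / (r_n/Ω) = 355 / 0.8314 = 427 mm total.
Per side: 427 / 2 = 213.5 mm.
Round up → use L = 215 mm on each side.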